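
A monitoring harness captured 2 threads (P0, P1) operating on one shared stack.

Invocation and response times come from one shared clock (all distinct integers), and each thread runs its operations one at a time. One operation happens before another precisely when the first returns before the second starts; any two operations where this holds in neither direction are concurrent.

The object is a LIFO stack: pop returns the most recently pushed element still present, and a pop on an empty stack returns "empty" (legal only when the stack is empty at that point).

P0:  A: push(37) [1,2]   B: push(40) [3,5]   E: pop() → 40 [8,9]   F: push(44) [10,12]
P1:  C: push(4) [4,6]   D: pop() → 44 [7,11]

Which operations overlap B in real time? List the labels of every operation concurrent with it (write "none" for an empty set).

C

B spans [3,5]: anything still running between times 3 and 5 counts as concurrent
A [1,2]: before
C [4,6]: concurrent
D [7,11]: after
E [8,9]: after
F [10,12]: after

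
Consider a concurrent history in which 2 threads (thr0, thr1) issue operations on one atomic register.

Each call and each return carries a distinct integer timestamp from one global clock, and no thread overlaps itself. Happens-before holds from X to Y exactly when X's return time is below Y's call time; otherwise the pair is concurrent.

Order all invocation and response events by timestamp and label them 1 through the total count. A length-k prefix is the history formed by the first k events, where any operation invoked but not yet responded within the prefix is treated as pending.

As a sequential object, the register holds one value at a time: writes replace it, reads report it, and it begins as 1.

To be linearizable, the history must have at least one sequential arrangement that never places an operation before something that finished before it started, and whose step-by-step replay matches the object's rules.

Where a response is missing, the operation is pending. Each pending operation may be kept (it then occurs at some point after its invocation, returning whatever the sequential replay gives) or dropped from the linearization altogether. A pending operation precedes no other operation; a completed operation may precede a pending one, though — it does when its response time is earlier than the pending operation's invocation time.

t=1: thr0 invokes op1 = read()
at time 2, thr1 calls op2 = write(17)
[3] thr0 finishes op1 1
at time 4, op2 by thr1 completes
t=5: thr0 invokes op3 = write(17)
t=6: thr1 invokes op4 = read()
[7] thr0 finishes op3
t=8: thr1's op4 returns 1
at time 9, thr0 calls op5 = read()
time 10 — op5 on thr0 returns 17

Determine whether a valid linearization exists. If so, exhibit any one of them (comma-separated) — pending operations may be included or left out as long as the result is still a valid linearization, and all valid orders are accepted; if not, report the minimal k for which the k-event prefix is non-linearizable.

not linearizable — minimal violating prefix: 8 events

cut after 7 events: linearizable; cut after 8 events (op4 responds, time 8): not linearizable
all 4 real-time-respecting orders fail — 4 completed atomic register operations, no legal replay
one such order, op1, op2, op3, op4, breaks at step 4 where op4 read() → 1 is illegal
one such order, op1, op2, op4, op3, breaks at step 3 where op4 read() → 1 is illegal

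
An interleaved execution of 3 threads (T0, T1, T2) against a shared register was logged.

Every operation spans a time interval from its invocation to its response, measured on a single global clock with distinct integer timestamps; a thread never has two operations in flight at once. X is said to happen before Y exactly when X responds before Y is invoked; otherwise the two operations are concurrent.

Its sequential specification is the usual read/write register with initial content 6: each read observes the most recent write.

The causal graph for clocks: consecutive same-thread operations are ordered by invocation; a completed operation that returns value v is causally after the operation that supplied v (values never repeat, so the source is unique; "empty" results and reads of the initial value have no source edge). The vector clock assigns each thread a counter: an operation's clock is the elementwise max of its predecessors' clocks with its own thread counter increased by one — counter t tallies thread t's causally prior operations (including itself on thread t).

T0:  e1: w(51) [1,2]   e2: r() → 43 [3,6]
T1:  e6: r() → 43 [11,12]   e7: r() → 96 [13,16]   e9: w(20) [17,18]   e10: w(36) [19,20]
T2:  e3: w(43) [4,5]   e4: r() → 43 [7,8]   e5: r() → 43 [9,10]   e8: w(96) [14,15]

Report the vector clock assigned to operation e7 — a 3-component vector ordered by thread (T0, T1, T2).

e3, invoked 4, has no incoming edges; only T2's bump applies → (0, 0, 1)
e1, invoked 1, has no incoming edges; only T0's bump applies → (1, 0, 0)
from VC(e3)=(0, 0, 1), e4 (invoked 7) maxes components and bumps T2 → (0, 0, 2)
from VC(e3)=(0, 0, 1), e6 (invoked 11) maxes components and bumps T1 → (0, 1, 1)
from VC(e3)=(0, 0, 1), VC(e4)=(0, 0, 2), e5 (invoked 9) maxes components and bumps T2 → (0, 0, 3)
from VC(e1)=(1, 0, 0), VC(e3)=(0, 0, 1), e2 (invoked 3) maxes components and bumps T0 → (2, 0, 1)
from VC(e5)=(0, 0, 3), e8 (invoked 14) maxes components and bumps T2 → (0, 0, 4)
from VC(e6)=(0, 1, 1), VC(e8)=(0, 0, 4), e7 (invoked 13) maxes components and bumps T1 → (0, 2, 4)
from VC(e7)=(0, 2, 4), e9 (invoked 17) maxes components and bumps T1 → (0, 3, 4)
from VC(e9)=(0, 3, 4), e10 (invoked 19) maxes components and bumps T1 → (0, 4, 4)
target: VC(e7) = (0, 2, 4)

(0, 2, 4)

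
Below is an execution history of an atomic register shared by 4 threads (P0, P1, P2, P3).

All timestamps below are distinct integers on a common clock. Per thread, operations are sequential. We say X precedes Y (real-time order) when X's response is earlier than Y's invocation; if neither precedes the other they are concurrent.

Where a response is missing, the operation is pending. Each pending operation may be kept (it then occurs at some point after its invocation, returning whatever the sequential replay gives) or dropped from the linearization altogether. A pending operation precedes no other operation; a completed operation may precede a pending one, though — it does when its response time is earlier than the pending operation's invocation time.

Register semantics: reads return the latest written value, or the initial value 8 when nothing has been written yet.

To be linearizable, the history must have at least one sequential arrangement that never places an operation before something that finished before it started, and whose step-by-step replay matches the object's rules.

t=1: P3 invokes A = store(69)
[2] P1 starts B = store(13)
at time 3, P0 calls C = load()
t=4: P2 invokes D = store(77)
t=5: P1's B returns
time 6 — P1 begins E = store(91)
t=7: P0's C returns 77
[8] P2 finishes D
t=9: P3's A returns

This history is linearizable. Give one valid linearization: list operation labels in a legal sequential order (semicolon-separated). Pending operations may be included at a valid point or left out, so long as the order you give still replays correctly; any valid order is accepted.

step 1: A store(69) — value 69
step 2: B store(13) — value 13
step 3: D store(77) — value 77
step 4: C load() → 77 — value 77

A; B; D; C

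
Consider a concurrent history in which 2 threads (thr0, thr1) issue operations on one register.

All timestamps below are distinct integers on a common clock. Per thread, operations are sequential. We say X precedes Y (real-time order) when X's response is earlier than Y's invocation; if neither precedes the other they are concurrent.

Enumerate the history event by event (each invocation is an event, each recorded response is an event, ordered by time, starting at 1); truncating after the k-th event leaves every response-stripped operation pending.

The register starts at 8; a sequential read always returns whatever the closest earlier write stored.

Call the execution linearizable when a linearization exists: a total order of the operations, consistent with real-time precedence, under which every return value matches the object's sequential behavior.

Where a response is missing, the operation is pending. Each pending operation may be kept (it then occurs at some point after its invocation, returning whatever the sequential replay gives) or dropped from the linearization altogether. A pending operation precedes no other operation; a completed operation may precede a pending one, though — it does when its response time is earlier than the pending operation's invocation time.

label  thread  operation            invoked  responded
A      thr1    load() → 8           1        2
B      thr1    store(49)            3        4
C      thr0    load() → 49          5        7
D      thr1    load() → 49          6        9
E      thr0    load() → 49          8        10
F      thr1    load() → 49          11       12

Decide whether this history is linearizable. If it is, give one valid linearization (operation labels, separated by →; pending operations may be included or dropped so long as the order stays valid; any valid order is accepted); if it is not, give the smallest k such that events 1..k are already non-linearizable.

step 1: A load() → 8 — value 8
step 2: B store(49) — value 49
step 3: C load() → 49 — value 49
step 4: D load() → 49 — value 49
step 5: E load() → 49 — value 49
step 6: F load() → 49 — value 49

linearizable — witness: A → B → C → D → E → F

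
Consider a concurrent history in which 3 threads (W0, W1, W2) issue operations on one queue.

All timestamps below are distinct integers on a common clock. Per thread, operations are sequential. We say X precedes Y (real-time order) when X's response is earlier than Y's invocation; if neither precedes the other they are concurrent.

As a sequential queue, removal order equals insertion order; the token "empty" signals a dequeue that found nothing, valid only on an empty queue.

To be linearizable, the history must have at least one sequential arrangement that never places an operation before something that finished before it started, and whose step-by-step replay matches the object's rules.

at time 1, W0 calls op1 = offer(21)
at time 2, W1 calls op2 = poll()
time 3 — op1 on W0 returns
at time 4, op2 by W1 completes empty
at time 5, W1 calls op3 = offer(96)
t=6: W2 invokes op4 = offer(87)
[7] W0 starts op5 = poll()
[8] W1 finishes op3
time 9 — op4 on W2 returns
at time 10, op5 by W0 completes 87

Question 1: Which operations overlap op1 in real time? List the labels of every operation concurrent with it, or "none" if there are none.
op2

op1 spans [1,3]: anything still running between times 1 and 3 counts as concurrent
op2 [2,4]: concurrent
op3 [5,8]: after
op4 [6,9]: after
op5 [7,10]: after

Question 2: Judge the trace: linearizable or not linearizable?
not linearizable

cut after 9 events: linearizable; cut after 10 events (op5 responds, time 10): not linearizable
5 completed operations, 12 real-time-consistent orders — every queue replay fails
sample order op1, op2, op3, op4, op5 stalls at step 2 — op2 poll() → empty has no legal effect
sample order op1, op2, op3, op5, op4 stalls at step 2 — op2 poll() → empty has no legal effect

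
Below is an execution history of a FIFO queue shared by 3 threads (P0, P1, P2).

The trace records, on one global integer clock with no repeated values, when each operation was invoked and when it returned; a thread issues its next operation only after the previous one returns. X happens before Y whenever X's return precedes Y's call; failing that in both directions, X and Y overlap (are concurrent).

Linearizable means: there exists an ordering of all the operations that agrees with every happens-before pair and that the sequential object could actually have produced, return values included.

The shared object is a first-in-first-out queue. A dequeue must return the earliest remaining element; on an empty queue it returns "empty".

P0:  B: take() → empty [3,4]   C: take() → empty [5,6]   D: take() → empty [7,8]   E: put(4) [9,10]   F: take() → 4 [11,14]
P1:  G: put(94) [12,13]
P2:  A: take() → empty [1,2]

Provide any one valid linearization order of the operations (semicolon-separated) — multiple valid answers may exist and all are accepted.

after step 1 (A take() → empty): queue <>
after step 2 (B take() → empty): queue <>
after step 3 (C take() → empty): queue <>
after step 4 (D take() → empty): queue <>
after step 5 (E put(4)): queue <4>
after step 6 (F take() → 4): queue <>
after step 7 (G put(94)): queue <94>

A; B; C; D; E; F; G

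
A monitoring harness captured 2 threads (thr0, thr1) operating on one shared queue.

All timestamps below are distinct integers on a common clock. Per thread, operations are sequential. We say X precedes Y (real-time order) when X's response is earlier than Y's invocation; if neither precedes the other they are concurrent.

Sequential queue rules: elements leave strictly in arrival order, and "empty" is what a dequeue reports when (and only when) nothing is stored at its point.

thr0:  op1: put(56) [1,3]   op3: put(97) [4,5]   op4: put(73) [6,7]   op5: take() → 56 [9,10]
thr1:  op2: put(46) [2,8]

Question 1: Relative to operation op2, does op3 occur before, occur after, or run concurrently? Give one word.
concurrent

op3 spans [4,5], op2 spans [2,8]
the intervals overlap in both directions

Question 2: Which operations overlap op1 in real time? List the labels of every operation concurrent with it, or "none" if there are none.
op2

op1 spans [1,3]; an op avoiding the whole window 1..3 is ordered, any other is concurrent
op2 [2,8]: concurrent
op3 [4,5]: after
op4 [6,7]: after
op5 [9,10]: after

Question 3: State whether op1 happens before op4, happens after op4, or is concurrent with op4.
before

op1 spans [1,3], op4 spans [6,7]
resp(op1)=3 < inv(op4)=6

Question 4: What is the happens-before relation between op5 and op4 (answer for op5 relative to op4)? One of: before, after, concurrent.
after

op5 spans [9,10], op4 spans [6,7]
resp(op4)=7 < inv(op5)=9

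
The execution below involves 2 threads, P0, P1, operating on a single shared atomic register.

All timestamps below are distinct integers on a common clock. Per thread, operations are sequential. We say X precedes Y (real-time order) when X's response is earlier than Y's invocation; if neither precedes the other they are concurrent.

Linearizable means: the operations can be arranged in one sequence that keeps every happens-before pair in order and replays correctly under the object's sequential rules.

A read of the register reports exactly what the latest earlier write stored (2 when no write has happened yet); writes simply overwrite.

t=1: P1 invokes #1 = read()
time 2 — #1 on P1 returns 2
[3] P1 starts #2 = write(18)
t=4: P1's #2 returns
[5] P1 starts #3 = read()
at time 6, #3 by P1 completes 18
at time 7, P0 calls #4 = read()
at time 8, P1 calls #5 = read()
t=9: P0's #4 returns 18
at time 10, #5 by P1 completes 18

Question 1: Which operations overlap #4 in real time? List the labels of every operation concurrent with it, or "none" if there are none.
Answer: #5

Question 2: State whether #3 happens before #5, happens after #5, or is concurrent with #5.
Answer: before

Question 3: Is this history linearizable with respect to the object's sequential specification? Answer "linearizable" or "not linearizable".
linearizable

a witness: #1, #2, #3, #4, #5
step 1: #1 read() → 2 — value 2
step 2: #2 write(18) — value 18
step 3: #3 read() → 18 — value 18
step 4: #4 read() → 18 — value 18
step 5: #5 read() → 18 — value 18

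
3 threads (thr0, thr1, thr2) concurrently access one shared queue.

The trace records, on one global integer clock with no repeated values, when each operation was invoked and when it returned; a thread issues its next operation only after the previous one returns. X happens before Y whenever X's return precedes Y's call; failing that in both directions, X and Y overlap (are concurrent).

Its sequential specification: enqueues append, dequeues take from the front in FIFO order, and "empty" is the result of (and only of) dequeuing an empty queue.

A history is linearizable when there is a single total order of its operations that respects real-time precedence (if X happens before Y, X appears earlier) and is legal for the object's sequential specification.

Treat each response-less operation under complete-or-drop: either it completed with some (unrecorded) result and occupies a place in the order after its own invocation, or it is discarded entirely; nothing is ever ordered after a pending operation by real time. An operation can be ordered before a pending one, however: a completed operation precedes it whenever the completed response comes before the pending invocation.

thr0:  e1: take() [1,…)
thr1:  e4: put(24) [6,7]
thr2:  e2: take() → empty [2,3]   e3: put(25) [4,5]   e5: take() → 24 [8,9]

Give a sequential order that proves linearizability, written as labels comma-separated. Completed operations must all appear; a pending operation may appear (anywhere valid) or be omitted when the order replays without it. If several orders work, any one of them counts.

e2, e3, e1, e4, e5

1. e2 take() → empty, leaving queue <>
2. e3 put(25), leaving queue <25>
3. e1 take() (pending, included), leaving queue <>
4. e4 put(24), leaving queue <24>
5. e5 take() → 24, leaving queue <>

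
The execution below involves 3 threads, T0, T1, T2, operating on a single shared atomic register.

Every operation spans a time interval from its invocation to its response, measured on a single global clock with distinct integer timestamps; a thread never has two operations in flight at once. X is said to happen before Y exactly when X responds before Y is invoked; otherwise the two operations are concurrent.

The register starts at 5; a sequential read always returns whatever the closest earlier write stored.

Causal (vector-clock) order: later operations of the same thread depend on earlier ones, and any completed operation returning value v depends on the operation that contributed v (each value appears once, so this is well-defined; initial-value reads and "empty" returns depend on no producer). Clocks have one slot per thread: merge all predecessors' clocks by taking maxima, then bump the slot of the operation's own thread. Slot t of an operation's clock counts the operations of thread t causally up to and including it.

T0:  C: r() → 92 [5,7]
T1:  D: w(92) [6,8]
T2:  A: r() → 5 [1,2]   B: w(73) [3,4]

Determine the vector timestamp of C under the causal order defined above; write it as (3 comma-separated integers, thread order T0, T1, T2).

A (invocation 1): nothing precedes it; T2's component alone gives (0, 0, 1)
D (invocation 6): nothing precedes it; T1's component alone gives (0, 1, 0)
B (invocation 3): componentwise max over VC(A)=(0, 0, 1), +1 at T2, giving (0, 0, 2)
C (invocation 5): componentwise max over VC(D)=(0, 1, 0), +1 at T0, giving (1, 1, 0)
target: VC(C) = (1, 1, 0)

(1, 1, 0)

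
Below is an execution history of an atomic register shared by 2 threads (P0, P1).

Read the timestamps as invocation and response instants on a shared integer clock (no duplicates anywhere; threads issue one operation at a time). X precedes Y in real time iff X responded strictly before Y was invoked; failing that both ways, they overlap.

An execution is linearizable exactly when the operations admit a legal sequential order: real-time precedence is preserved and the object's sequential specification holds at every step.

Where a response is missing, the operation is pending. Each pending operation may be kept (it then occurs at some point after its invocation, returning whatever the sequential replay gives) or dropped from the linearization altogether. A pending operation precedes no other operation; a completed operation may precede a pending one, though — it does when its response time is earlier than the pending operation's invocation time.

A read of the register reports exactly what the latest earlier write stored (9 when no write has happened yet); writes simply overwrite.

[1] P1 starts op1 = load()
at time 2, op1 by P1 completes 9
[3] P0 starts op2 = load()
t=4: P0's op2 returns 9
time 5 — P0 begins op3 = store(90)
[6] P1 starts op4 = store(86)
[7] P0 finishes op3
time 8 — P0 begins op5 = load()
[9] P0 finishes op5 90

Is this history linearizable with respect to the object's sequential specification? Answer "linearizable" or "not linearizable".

one valid linearization: op1, op2, op3, op5
1. op1 load() → 9, leaving value 9
2. op2 load() → 9, leaving value 9
3. op3 store(90), leaving value 90
4. op5 load() → 90, leaving value 90

linearizable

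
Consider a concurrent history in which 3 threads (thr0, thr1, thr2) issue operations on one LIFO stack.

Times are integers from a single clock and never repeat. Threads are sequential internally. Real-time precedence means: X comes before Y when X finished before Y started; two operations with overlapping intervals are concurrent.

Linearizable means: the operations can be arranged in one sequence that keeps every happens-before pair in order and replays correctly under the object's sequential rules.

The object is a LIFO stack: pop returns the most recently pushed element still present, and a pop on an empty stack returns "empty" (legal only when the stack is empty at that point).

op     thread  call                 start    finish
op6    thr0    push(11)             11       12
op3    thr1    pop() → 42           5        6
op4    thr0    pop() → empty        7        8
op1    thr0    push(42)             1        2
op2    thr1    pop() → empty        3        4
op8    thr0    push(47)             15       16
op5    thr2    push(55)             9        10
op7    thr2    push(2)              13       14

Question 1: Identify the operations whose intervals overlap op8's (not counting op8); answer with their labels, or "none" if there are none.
Answer: none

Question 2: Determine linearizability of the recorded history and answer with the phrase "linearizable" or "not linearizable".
already the first 4 events (up to op2's response at time 4) admit no linearization; the first 3 still do
exactly one order of the 2 completed ops respects real time; the LIFO stack replay fails
one such order, op1, op2, breaks at step 2 where op2 pop() → empty is illegal

not linearizable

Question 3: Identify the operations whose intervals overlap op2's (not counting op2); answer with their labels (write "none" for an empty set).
Answer: none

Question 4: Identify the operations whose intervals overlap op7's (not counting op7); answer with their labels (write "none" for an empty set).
Answer: none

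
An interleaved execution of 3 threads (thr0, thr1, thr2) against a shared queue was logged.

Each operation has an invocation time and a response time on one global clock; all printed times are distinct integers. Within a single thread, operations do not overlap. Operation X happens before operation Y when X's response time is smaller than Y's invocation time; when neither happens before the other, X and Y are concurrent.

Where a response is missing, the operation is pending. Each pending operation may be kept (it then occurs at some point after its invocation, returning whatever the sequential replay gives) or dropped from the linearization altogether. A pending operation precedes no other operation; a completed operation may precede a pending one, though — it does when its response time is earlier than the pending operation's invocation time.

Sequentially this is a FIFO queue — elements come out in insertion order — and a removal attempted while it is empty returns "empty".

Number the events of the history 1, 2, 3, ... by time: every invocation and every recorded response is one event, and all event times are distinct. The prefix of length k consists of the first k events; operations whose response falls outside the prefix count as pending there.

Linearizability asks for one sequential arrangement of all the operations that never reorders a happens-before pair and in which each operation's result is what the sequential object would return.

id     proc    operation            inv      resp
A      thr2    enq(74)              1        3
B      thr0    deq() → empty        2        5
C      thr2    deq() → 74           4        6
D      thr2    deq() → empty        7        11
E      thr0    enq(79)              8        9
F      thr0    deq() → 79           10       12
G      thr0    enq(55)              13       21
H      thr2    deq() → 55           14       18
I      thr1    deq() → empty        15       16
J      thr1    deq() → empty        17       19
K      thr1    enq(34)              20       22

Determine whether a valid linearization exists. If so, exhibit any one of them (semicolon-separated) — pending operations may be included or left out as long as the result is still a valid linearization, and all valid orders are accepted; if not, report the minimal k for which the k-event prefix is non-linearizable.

linearizable — witness: A; C; B; D; E; F; G; H; I; J; K

after step 1 (A enq(74)): queue <74>
after step 2 (C deq() → 74): queue <>
after step 3 (B deq() → empty): queue <>
after step 4 (D deq() → empty): queue <>
after step 5 (E enq(79)): queue <79>
after step 6 (F deq() → 79): queue <>
after step 7 (G enq(55)): queue <55>
after step 8 (H deq() → 55): queue <>
after step 9 (I deq() → empty): queue <>
after step 10 (J deq() → empty): queue <>
after step 11 (K enq(34)): queue <34>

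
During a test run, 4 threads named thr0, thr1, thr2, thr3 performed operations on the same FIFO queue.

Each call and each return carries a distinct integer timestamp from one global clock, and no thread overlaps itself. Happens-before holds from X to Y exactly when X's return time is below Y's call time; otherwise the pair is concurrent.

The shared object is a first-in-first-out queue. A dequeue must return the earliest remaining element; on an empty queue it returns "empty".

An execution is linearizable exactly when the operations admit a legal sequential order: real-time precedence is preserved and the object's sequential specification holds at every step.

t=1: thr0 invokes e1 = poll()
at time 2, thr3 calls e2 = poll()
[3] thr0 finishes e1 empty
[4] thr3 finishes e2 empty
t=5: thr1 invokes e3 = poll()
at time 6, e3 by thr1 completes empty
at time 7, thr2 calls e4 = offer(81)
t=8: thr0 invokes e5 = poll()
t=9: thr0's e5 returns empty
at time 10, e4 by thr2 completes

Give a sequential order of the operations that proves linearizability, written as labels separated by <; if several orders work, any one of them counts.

e1 < e2 < e3 < e5 < e4

1. e1 poll() → empty, leaving queue <>
2. e2 poll() → empty, leaving queue <>
3. e3 poll() → empty, leaving queue <>
4. e5 poll() → empty, leaving queue <>
5. e4 offer(81), leaving queue <81>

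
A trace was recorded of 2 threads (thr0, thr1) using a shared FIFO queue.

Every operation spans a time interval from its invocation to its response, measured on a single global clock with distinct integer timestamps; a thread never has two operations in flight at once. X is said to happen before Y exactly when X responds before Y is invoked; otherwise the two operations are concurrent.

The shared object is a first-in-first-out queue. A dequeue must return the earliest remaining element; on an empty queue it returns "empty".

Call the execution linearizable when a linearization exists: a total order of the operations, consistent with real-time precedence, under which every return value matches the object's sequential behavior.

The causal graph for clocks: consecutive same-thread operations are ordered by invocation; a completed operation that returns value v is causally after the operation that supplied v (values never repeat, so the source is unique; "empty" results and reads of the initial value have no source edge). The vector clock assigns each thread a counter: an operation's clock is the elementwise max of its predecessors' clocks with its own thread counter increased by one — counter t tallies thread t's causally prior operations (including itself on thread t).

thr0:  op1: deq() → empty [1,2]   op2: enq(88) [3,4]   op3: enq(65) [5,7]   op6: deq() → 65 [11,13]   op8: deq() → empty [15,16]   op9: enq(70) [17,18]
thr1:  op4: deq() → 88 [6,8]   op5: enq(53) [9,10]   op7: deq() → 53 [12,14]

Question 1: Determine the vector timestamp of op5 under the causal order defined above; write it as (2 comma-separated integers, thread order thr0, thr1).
(2, 2)

root op op1, invoked 1: fresh clock plus thr0's own tick → (1, 0)
merge at op2 (invoked 3): VC(op1)=(1, 0), own-thread bump on thr0 → (2, 0)
merge at op4 (invoked 6): VC(op2)=(2, 0), own-thread bump on thr1 → (2, 1)
merge at op3 (invoked 5): VC(op2)=(2, 0), own-thread bump on thr0 → (3, 0)
merge at op5 (invoked 9): VC(op4)=(2, 1), own-thread bump on thr1 → (2, 2)
merge at op6 (invoked 11): VC(op3)=(3, 0), own-thread bump on thr0 → (4, 0)
merge at op7 (invoked 12): VC(op5)=(2, 2), own-thread bump on thr1 → (2, 3)
merge at op8 (invoked 15): VC(op6)=(4, 0), own-thread bump on thr0 → (5, 0)
merge at op9 (invoked 17): VC(op8)=(5, 0), own-thread bump on thr0 → (6, 0)
target: VC(op5) = (2, 2)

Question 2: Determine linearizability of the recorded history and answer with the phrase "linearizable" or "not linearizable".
linearizable

a witness: op1, op2, op3, op4, op5, op6, op7, op8, op9
1. op1 deq() → empty, leaving queue <>
2. op2 enq(88), leaving queue <88>
3. op3 enq(65), leaving queue <88,65>
4. op4 deq() → 88, leaving queue <65>
5. op5 enq(53), leaving queue <65,53>
6. op6 deq() → 65, leaving queue <53>
7. op7 deq() → 53, leaving queue <>
8. op8 deq() → empty, leaving queue <>
9. op9 enq(70), leaving queue <70>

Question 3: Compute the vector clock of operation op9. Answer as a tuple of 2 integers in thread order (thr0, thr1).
(6, 0)

no predecessors for op1 (invoked 1): thr0 increments from zero → (1, 0)
VC(op2, invoked at 3): max of VC(op1)=(1, 0), then +1 on thread thr0 → (2, 0)
VC(op4, invoked at 6): max of VC(op2)=(2, 0), then +1 on thread thr1 → (2, 1)
VC(op3, invoked at 5): max of VC(op2)=(2, 0), then +1 on thread thr0 → (3, 0)
VC(op5, invoked at 9): max of VC(op4)=(2, 1), then +1 on thread thr1 → (2, 2)
VC(op6, invoked at 11): max of VC(op3)=(3, 0), then +1 on thread thr0 → (4, 0)
VC(op7, invoked at 12): max of VC(op5)=(2, 2), then +1 on thread thr1 → (2, 3)
VC(op8, invoked at 15): max of VC(op6)=(4, 0), then +1 on thread thr0 → (5, 0)
VC(op9, invoked at 17): max of VC(op8)=(5, 0), then +1 on thread thr0 → (6, 0)
target: VC(op9) = (6, 0)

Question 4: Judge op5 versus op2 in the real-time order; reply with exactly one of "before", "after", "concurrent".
after

op5 spans [9,10], op2 spans [3,4]
resp(op2)=4 < inv(op5)=9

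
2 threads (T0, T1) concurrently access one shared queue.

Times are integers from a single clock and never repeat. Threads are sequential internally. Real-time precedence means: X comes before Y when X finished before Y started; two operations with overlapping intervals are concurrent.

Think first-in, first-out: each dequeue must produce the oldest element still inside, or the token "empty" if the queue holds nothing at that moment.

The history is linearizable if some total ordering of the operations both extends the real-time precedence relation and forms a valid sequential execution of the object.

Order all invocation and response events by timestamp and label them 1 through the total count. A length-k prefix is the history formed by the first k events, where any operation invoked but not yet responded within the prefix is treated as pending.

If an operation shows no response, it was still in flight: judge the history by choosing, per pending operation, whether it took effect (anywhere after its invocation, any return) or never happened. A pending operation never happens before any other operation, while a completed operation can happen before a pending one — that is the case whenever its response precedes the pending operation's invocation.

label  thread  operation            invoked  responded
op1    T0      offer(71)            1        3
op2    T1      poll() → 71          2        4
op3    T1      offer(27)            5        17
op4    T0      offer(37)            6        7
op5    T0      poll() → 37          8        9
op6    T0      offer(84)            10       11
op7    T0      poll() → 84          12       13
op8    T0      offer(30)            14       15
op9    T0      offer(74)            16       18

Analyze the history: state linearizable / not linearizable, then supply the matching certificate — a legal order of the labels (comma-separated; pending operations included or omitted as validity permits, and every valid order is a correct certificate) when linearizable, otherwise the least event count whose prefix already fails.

1. op1 offer(71), leaving queue <71>
2. op2 poll() → 71, leaving queue <>
3. op4 offer(37), leaving queue <37>
4. op5 poll() → 37, leaving queue <>
5. op6 offer(84), leaving queue <84>
6. op3 offer(27), leaving queue <84,27>
7. op7 poll() → 84, leaving queue <27>
8. op8 offer(30), leaving queue <27,30>
9. op9 offer(74), leaving queue <27,30,74>

linearizable — witness: op1, op2, op4, op5, op6, op3, op7, op8, op9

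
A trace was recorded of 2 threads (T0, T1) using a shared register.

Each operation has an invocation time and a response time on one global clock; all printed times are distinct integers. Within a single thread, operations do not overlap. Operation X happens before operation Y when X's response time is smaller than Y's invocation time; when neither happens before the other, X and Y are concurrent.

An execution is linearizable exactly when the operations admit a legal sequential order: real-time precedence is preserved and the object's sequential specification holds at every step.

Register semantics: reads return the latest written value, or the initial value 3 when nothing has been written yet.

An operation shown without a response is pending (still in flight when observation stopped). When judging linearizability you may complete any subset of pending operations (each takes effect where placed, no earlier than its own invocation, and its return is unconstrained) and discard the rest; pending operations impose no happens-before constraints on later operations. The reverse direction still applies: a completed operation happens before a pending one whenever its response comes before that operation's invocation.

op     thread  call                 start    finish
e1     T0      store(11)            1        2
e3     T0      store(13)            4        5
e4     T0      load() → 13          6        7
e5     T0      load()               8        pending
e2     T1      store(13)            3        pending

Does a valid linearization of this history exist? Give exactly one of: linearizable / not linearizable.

a witness: e1, e2, e3, e4
after step 1 (e1 store(11)): value 11
after step 2 (e2 store(13) (pending, included)): value 13
after step 3 (e3 store(13)): value 13
after step 4 (e4 load() → 13): value 13

linearizable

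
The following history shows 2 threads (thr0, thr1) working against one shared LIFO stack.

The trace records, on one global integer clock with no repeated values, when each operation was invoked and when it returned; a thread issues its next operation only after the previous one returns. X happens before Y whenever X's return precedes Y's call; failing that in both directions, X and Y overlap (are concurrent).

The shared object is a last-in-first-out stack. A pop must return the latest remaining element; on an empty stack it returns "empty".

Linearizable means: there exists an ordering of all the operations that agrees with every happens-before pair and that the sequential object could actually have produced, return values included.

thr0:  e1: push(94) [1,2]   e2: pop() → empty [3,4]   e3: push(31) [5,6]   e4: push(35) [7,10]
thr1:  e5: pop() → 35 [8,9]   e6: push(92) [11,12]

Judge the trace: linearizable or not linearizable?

not linearizable

through event 3 a valid linearization exists; event 4 (e2 responding at time 4) ends that
exhaustive check: the 2 completed LIFO stack ops admit one real-time order; illegal
for example e1, e2 fails at step 2: e2 pop() → empty is not legal there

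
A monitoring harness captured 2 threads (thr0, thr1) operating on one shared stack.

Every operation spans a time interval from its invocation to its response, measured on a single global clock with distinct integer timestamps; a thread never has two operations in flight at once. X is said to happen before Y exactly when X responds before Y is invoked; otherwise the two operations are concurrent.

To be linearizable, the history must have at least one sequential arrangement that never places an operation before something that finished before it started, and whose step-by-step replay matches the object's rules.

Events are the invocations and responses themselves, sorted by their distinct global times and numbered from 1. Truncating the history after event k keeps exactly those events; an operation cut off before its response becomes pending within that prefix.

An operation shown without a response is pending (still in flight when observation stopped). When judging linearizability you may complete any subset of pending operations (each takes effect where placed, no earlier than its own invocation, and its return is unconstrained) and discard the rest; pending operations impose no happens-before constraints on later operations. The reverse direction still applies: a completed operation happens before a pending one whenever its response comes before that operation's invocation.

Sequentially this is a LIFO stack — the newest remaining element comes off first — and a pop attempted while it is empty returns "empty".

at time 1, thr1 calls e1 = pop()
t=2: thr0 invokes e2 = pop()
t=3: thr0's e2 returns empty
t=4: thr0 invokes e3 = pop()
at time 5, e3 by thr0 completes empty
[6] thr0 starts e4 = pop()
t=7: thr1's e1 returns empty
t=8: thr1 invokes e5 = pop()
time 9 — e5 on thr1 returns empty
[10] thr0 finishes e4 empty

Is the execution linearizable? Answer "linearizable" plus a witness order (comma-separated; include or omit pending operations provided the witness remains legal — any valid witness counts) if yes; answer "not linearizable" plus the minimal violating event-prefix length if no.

linearizable — witness: e1, e2, e3, e4, e5

1. e1 pop() → empty, leaving stack <>
2. e2 pop() → empty, leaving stack <>
3. e3 pop() → empty, leaving stack <>
4. e4 pop() → empty, leaving stack <>
5. e5 pop() → empty, leaving stack <>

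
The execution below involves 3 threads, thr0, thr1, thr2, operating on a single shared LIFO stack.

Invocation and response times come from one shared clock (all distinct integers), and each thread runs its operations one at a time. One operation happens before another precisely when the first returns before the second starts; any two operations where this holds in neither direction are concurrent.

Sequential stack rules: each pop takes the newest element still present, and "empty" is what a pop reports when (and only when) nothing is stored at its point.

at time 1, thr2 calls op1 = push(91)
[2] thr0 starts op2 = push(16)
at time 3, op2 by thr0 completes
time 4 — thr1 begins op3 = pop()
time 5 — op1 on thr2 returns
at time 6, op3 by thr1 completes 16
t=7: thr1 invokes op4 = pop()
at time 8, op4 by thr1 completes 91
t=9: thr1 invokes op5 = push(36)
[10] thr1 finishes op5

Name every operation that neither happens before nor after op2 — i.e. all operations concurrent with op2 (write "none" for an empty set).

op1

op2 spans [2,3]; an op avoiding the whole window 2..3 is ordered, any other is concurrent
op1 [1,5]: concurrent
op3 [4,6]: after
op4 [7,8]: after
op5 [9,10]: after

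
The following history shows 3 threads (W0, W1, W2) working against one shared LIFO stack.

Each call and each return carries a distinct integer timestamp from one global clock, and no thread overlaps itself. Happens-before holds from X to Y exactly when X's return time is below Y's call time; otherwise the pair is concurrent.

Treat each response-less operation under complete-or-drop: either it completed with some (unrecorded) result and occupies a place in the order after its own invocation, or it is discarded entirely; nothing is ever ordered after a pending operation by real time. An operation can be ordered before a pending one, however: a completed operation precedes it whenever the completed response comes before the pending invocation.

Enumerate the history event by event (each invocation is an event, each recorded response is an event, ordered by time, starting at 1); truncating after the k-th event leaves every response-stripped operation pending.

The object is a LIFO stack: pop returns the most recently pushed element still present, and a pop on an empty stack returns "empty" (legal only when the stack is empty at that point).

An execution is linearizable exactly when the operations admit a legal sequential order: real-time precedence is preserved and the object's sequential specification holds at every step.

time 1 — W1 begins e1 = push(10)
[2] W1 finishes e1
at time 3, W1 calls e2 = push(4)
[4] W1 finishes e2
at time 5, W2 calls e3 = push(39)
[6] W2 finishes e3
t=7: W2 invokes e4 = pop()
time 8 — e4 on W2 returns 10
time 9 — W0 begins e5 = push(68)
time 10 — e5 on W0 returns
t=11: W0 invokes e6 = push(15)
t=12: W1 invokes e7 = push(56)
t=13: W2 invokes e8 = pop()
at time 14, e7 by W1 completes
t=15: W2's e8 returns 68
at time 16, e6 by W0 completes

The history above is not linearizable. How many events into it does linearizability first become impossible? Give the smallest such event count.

8

events 1..7 are linearizable, e.g. via e1, e2, e3:
step 1: e1 push(10) — stack <10>
step 2: e2 push(4) — stack <10,4>
step 3: e3 push(39) — stack <10,4,39>
once event 8 joins (e4's response, time 8), exhaustive search finds no witness
e.g. e1, e2, e3, e4: illegal at step 4, since e4 pop() → 10 cannot apply there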